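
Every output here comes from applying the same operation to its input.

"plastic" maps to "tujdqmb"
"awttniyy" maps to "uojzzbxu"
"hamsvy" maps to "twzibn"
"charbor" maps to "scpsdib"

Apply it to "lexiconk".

Looking at the pairs, the operation is to move the first 3 characters to the end (rotate left by 3), then shift every letter 1 place forward in the alphabet (wrapping around).
For "lexiconk", step one produces "iconklex"; step two turns that into "jdpolmfy".
(Check on "plastic": → "sticpla" → "tujdqmb" ✓)

jdpolmfy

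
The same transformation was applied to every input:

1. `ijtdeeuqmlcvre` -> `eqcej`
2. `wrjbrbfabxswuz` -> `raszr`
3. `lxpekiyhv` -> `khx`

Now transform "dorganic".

The transformation: keep one character in every 3, starting at position 2 (positions 2nd, 5th, 8th, ...), then move the first character to the end.
For "dorganic", step one produces "oac"; step two turns that into "aco".

aco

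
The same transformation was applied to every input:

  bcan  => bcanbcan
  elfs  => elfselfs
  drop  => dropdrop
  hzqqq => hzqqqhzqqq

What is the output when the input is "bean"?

The pattern: write the whole string twice.
Doing the same to "bean": "beanbean".

beanbean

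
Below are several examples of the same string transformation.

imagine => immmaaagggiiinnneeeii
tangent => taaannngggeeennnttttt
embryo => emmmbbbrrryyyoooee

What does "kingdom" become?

kiiinnngggdddooommmkk

Looking at the pairs, the operation is to repeat every character 3 times, then move the first 2 characters to the end (rotate left by 2).
On "kingdom": the first step gives "kkkiiinnngggdddooommm", and the second then gives "kiiinnngggdddooommmkk".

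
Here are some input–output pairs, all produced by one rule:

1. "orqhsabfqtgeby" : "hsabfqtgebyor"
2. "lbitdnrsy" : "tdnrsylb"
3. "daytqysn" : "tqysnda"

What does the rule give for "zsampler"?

In each case the input is transformed by: move the first 3 characters to the end (rotate left by 3), then delete the last character.
Applying that to "zsampler" gives "mplerzs".

mplerzs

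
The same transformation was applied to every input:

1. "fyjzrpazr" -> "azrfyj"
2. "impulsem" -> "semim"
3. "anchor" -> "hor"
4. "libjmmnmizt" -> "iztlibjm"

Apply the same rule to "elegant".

Each output is the input with this applied: move the last 3 characters to the front (rotate right by 3), then delete the last 3 characters.
"elegant" → "ante".

ante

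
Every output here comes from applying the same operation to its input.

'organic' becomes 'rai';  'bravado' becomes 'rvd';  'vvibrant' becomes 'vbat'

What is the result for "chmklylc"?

Rule — keep every other character starting from the second (positions 2nd, 4th, 6th, ...).
For "chmklylc" the result is "hkyc".

hkyc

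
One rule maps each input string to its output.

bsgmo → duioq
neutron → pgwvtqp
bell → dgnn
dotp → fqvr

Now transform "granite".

itcpkvg

Rule — shift every letter 2 places forward in the alphabet (wrapping around).
On "granite" that produces "itcpkvg".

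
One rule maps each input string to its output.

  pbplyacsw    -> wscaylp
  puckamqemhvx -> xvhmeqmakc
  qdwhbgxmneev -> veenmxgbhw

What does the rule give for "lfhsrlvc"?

cvlrsh

Each output is the input with this applied: delete the first 2 characters, then reverse the string.
Applying both steps to "lfhsrlvc": "hsrlvc", then "cvlrsh".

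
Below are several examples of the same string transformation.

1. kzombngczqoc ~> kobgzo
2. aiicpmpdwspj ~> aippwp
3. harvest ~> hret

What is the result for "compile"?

The rule is to keep every other character starting from the first (positions 1st, 3rd, 5th, ...).
"compile" → "cmie".

cmie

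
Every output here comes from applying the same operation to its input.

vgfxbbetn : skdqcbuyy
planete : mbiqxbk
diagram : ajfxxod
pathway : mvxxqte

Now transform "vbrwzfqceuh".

Each output is the input with this applied: take characters alternately from the front and the back (1st, last, 2nd, 2nd-last, ...), then shift every letter 3 places backward in the alphabet (wrapping around).
Working it through for "vbrwzfqceuh": intermediate "vhburewczqf", final "seyrobtzwnc".

seyrobtzwnc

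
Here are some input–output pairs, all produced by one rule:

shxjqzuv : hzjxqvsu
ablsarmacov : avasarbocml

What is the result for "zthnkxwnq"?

Looking at the pairs, the operation is to sort the characters into alphabetical order, then take characters alternately from the front and the back (1st, last, 2nd, 2nd-last, ...).
For "zthnkxwnq", step one produces "hknnqtwxz"; step two turns that into "hzkxnwntq".

hzkxnwntq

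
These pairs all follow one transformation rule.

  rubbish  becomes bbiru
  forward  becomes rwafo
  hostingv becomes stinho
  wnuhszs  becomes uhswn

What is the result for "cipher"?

phci

Rule — delete the last 2 characters, then move the first 2 characters to the end (rotate left by 2).
Working it through for "cipher": intermediate "ciph", final "phci".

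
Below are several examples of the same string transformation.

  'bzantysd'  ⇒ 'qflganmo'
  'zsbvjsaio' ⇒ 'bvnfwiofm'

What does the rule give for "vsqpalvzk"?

xmiyncdfi

Each output is the input with this applied: reverse the string, then shift every letter 13 places forward in the alphabet (wrapping around) — i.e. ROT13.
Applying both steps to "vsqpalvzk": "kzvlapqsv", then "xmiyncdfi".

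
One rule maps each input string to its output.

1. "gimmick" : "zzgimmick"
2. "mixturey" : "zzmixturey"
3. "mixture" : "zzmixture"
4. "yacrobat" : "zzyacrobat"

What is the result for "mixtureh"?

zzmixtureh

The pattern: prepend "zz".
Applying that to "mixtureh" gives "zzmixtureh".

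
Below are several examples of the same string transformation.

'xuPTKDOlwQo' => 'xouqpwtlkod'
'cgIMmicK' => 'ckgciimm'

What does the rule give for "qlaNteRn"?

qnlraent

What's happening: take characters alternately from the front and the back (1st, last, 2nd, 2nd-last, ...), then convert every letter to lowercase.
Starting from "qlaNteRn": after the first operation, "qnlRaeNt"; after the second, "qnlraent".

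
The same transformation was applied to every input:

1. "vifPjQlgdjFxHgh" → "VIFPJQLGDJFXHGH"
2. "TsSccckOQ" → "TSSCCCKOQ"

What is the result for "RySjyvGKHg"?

RYSJYVGKHG

Each output is the input with this applied: convert every letter to uppercase.
Doing the same to "RySjyvGKHg": "RYSJYVGKHG".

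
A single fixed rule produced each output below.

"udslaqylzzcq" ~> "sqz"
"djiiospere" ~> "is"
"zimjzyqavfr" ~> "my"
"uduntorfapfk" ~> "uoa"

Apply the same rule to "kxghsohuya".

The transformation: delete the last 3 characters, then keep one character in every 3, starting at position 3 (positions 3rd, 6th, 9th, ...).
Working it through for "kxghsohuya": intermediate "kxghsoh", final "go".

go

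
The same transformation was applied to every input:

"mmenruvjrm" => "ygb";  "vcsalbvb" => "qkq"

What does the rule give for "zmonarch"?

What's happening: shift every letter 11 places backward in the alphabet (wrapping around), then keep only the last 3 characters.
"zmonarch" → "obdcpgrw" → "grw".

grw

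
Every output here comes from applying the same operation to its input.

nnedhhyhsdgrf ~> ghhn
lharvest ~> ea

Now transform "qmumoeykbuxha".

Looking at the pairs, the operation is to reverse the string, then keep one character in every 3, starting at position 3 (positions 3rd, 6th, 9th, ...).
On "qmumoeykbuxha": the first step gives "ahxubkyeomumq", and the second then gives "xkom".

xkom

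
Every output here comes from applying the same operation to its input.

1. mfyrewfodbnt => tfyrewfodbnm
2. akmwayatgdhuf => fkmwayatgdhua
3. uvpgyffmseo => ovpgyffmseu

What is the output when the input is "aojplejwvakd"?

dojplejwvaka

Each output is the input with this applied: swap the first and last characters.
"aojplejwvakd" → "dojplejwvaka".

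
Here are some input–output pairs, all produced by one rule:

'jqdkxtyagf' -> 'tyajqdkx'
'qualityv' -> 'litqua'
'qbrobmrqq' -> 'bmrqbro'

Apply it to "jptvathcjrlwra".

rlwjptvathcj

Rule — delete the last 2 characters, then move the last 3 characters to the front (rotate right by 3).
On "jptvathcjrlwra": the first step gives "jptvathcjrlw", and the second then gives "rlwjptvathcj".
(Check on "qbrobmrqq": → "qbrobmr" → "bmrqbro" ✓)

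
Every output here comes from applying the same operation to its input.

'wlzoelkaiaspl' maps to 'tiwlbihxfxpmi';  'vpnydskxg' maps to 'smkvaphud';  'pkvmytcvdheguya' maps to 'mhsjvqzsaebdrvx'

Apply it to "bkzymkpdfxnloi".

yhwvjhmacukilf

What's happening: shift every letter 3 places backward in the alphabet (wrapping around).
Doing the same to "bkzymkpdfxnloi": "yhwvjhmacukilf".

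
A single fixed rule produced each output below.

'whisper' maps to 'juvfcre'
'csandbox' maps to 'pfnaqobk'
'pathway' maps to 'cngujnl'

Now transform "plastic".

What's happening: shift every letter 13 places forward in the alphabet (wrapping around) — i.e. ROT13.
For "plastic" the result is "cynfgvp".

cynfgvp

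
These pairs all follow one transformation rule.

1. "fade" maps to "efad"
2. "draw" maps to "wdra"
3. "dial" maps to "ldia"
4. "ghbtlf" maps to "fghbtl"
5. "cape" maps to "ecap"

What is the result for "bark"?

kbar

Looking at the pairs, the operation is to move the last character to the front.
"bark" → "kbar".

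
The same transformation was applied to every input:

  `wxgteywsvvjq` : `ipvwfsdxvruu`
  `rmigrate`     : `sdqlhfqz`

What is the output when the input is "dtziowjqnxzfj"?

The rule is to move the last 2 characters to the front (rotate right by 2), then shift every letter 1 place backward in the alphabet (wrapping around).
On "dtziowjqnxzfj": the first step gives "fjdtziowjqnxz", and the second then gives "eicsyhnvipmwy".

eicsyhnvipmwy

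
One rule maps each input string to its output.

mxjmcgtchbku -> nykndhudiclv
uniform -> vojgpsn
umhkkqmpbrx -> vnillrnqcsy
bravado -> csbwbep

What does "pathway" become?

The rule is to shift every letter 1 place forward in the alphabet (wrapping around).
For "pathway" the result is "qbuixbz".

qbuixbz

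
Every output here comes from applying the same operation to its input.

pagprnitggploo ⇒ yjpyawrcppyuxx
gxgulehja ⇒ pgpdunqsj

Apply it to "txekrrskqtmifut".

cgntaabtzcvrodc

Rule — shift every letter 9 places forward in the alphabet (wrapping around).
So "txekrrskqtmifut" becomes "cgntaabtzcvrodc".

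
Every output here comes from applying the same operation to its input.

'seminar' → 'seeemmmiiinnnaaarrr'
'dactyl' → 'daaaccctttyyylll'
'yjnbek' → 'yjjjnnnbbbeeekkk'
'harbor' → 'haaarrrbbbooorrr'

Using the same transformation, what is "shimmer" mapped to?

shhhiiimmmmmmeeerrr

The rule is to repeat every character 3 times, then delete the first 2 characters.
On "shimmer": the first step gives "ssshhhiiimmmmmmeeerrr", and the second then gives "shhhiiimmmmmmeeerrr".
(Check on "harbor": → "hhhaaarrrbbbooorrr" → "haaarrrbbbooorrr" ✓)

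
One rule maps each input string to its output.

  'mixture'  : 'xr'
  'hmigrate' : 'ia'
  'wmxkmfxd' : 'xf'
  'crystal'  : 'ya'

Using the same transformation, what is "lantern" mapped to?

nr

What's happening: keep one character in every 3, starting at position 3 (positions 3rd, 6th, 9th, ...).
For "lantern" the result is "nr".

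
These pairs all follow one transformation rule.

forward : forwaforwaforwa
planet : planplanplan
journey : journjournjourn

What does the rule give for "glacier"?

glaciglaciglaci

What's happening: delete the last 2 characters, then write the whole string 3 times in a row.
Doing the same to "glacier": "glaciglaciglaci".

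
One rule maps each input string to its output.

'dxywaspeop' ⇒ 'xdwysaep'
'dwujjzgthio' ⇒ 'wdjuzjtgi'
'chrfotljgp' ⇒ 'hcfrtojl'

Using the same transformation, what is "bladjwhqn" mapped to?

lbdawjq

Each output is the input with this applied: swap each adjacent pair of characters (1↔2, 3↔4, ...), then delete the last 2 characters.
Starting from "bladjwhqn": after the first operation, "lbdawjqhn"; after the second, "lbdawjq".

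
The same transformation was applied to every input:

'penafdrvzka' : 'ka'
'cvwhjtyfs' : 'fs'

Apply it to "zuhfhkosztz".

tz

Looking at the pairs, the operation is to keep only the last 2 characters.
"zuhfhkosztz" → "tz".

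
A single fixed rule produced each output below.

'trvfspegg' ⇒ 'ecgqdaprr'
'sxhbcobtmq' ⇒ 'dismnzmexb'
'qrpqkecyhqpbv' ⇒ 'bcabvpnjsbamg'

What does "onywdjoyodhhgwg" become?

In each case the input is transformed by: shift every letter 11 places forward in the alphabet (wrapping around).
So "onywdjoyodhhgwg" becomes "zyjhouzjzossrhr".

zyjhouzjzossrhr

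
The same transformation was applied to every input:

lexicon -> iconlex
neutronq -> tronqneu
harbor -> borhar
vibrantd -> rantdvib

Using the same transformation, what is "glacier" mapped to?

The pattern: move the first 3 characters to the end (rotate left by 3).
Doing the same to "glacier": "ciergla".

ciergla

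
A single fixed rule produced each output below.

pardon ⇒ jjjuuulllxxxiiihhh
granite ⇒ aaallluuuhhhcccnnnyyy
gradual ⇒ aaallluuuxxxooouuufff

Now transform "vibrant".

Each output is the input with this applied: shift every letter 6 places backward in the alphabet (wrapping around), then repeat every character 3 times.
On "vibrant": the first step gives "pcvluhn", and the second then gives "pppcccvvvllluuuhhhnnn".
(Check on "pardon": → "julxih" → "jjjuuulllxxxiiihhh" ✓)

pppcccvvvllluuuhhhnnn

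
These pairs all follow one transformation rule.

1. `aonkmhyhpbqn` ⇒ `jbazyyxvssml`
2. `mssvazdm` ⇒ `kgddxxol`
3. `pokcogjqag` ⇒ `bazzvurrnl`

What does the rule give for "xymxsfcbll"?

Each output is the input with this applied: sort the characters into reverse alphabetical order, then shift every letter 11 places forward in the alphabet (wrapping around).
For "xymxsfcbll", step one produces "yxxsmllfcb"; step two turns that into "jiidxwwqnm".

jiidxwwqnm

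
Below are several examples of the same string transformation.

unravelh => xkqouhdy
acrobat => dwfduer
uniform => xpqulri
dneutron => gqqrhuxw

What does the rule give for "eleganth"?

Looking at the pairs, the operation is to shift every letter 3 places forward in the alphabet (wrapping around), then take characters alternately from the front and the back (1st, last, 2nd, 2nd-last, ...).
Starting from "eleganth": after the first operation, "hohjdqwk"; after the second, "hkowhqjd".

hkowhqjd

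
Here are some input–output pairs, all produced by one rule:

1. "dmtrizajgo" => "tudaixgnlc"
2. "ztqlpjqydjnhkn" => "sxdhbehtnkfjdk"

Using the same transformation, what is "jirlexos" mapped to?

yrimdclf

In each case the input is transformed by: swap the front and back halves of the string, then shift every letter 6 places backward in the alphabet (wrapping around).
"jirlexos" → "exosjirl" → "yrimdclf".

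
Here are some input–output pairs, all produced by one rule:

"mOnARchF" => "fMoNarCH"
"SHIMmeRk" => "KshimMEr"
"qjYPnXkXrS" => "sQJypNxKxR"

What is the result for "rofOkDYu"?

Looking at the pairs, the operation is to move the last character to the front, then flip the case of every letter.
Starting from "rofOkDYu": after the first operation, "urofOkDY"; after the second, "UROFoKdy".

UROFoKdy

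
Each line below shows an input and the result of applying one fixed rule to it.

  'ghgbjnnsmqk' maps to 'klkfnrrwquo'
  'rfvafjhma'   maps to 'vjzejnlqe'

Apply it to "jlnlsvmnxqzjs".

The pattern: shift every letter 4 places forward in the alphabet (wrapping around).
For "jlnlsvmnxqzjs" the result is "nprpwzqrbudnw".

nprpwzqrbudnw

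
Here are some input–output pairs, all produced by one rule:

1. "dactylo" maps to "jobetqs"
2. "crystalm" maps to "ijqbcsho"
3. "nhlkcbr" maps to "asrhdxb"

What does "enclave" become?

bqluuds

The pattern: move the first 3 characters to the end (rotate left by 3), then shift every letter 10 places backward in the alphabet (wrapping around).
Doing the same to "enclave": "bqluuds".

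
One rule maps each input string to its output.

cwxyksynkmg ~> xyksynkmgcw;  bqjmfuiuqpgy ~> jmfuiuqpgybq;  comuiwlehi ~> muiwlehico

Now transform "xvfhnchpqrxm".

The pattern: move the first 2 characters to the end (rotate left by 2).
Doing the same to "xvfhnchpqrxm": "fhnchpqrxmxv".

fhnchpqrxmxv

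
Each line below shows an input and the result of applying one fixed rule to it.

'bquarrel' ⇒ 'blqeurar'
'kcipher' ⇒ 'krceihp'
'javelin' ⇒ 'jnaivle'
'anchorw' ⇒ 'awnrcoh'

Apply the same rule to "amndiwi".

What's happening: take characters alternately from the front and the back (1st, last, 2nd, 2nd-last, ...).
For "amndiwi" the result is "aimwnid".

aimwnid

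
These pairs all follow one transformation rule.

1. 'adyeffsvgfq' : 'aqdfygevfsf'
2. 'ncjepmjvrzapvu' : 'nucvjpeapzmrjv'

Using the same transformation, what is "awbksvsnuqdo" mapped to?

aowdbqkusnvs

In each case the input is transformed by: take characters alternately from the front and the back (1st, last, 2nd, 2nd-last, ...).
On "awbksvsnuqdo" that produces "aowdbqkusnvs".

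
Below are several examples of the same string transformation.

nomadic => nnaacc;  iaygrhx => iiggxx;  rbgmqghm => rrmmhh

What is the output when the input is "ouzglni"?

ooggii

What's happening: keep one character in every 3, starting at position 1 (positions 1st, 4th, 7th, ...), then double every character.
On "ouzglni": the first step gives "ogi", and the second then gives "ooggii".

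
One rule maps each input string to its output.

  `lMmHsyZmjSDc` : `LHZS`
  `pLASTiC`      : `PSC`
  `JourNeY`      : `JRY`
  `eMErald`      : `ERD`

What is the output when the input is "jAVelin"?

JEN

The pattern: keep one character in every 3, starting at position 1 (positions 1st, 4th, 7th, ...), then convert every letter to uppercase.
Working it through for "jAVelin": intermediate "jen", final "JEN".
(Check on "lMmHsyZmjSDc": → "lHZS" → "LHZS" ✓)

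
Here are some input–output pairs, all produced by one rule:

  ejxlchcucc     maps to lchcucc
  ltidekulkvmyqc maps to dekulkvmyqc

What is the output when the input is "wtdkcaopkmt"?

kcaopkmt

Looking at the pairs, the operation is to delete the first 3 characters.
For "wtdkcaopkmt" the result is "kcaopkmt".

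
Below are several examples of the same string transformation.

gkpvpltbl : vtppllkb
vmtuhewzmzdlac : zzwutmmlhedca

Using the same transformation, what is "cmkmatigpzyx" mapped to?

The pattern: delete the first character, then sort the characters into reverse alphabetical order.
For "cmkmatigpzyx", step one produces "mkmatigpzyx"; step two turns that into "zyxtpmmkiga".

zyxtpmmkiga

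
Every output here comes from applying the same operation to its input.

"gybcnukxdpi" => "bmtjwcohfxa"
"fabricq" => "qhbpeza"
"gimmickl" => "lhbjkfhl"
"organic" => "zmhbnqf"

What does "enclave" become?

kzuddmb

In each case the input is transformed by: shift every letter 1 place backward in the alphabet (wrapping around), then move the first 3 characters to the end (rotate left by 3).
Doing the same to "enclave": "kzuddmb".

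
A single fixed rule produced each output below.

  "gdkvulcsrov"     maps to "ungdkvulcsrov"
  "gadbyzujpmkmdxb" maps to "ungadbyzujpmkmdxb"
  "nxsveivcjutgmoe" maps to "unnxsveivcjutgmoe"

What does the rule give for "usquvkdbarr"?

The transformation: prepend "un".
Doing the same to "usquvkdbarr": "unusquvkdbarr".

unusquvkdbarr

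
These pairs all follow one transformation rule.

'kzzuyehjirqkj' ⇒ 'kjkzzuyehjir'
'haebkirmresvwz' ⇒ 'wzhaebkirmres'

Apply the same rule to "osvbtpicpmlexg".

In each case the input is transformed by: move the last 2 characters to the front (rotate right by 2), then delete the last character.
On "osvbtpicpmlexg": the first step gives "xgosvbtpicpmle", and the second then gives "xgosvbtpicpml".
(Check on "haebkirmresvwz": → "wzhaebkirmresv" → "wzhaebkirmres" ✓)

xgosvbtpicpml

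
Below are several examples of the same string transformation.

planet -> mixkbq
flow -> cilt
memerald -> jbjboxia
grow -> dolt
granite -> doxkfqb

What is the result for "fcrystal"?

Each output is the input with this applied: shift every letter 3 places backward in the alphabet (wrapping around).
On "fcrystal" that produces "czovpqxi".

czovpqxi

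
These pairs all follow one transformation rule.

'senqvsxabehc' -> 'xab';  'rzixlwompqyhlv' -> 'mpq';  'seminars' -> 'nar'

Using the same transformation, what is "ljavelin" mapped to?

What's happening: swap the front and back halves of the string, then keep only the first 3 characters.
Applying both steps to "ljavelin": "elinljav", then "eli".

eli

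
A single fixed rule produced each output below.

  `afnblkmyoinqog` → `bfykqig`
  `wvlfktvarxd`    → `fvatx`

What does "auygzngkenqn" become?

Rule — keep every other character starting from the second (positions 2nd, 4th, 6th, ...), then swap each adjacent pair of characters (1↔2, 3↔4, ...).
For "auygzngkenqn", step one produces "ugnknn"; step two turns that into "guknnn".

guknnn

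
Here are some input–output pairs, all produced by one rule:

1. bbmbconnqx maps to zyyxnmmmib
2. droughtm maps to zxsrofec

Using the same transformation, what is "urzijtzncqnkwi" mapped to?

yyvuttnkkhfecb

Rule — shift every letter 11 places forward in the alphabet (wrapping around), then sort the characters into reverse alphabetical order.
Working it through for "urzijtzncqnkwi": intermediate "fcktuekynbyvht", final "yyvuttnkkhfecb".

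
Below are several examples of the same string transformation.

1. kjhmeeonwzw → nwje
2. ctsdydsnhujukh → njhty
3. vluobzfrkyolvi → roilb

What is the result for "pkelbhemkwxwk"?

Each output is the input with this applied: keep one character in every 3, starting at position 2 (positions 2nd, 5th, 8th, ...), then move the first 2 characters to the end (rotate left by 2).
"pkelbhemkwxwk" → "mxkb".

mxkb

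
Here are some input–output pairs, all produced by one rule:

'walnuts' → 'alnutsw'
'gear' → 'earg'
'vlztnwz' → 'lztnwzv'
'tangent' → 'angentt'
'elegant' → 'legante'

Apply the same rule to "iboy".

The transformation: move the first character to the end.
On "iboy" that produces "boyi".

boyi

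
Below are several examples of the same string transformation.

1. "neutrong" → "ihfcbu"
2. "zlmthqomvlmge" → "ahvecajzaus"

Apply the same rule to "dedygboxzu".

rmupclni

What's happening: delete the first 2 characters, then shift every letter 12 places backward in the alphabet (wrapping around).
On "dedygboxzu" that produces "rmupclni".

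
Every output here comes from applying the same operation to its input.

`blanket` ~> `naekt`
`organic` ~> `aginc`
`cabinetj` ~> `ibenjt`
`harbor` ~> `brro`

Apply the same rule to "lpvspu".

Looking at the pairs, the operation is to swap each adjacent pair of characters (1↔2, 3↔4, ...), then delete the first 2 characters.
On "lpvspu": the first step gives "plsvup", and the second then gives "svup".

svup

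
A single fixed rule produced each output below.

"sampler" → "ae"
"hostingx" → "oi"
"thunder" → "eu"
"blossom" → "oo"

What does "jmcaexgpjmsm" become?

What's happening: take characters alternately from the front and the back (1st, last, 2nd, 2nd-last, ...), then keep only the vowels.
On "jmcaexgpjmsm": the first step gives "jmmscmajepxg", and the second then gives "ae".
(Check on "blossom": → "bmlooss" → "oo" ✓)

ae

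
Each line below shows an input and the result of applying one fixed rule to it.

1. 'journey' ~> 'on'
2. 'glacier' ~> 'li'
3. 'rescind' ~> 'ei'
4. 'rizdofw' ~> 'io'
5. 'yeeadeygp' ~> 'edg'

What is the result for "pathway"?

What's happening: keep one character in every 3, starting at position 2 (positions 2nd, 5th, 8th, ...).
Doing the same to "pathway": "aw".

aw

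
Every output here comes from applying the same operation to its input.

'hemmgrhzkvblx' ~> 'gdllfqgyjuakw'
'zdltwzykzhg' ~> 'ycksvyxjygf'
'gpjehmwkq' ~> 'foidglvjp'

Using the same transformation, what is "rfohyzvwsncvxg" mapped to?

What's happening: shift every letter 1 place backward in the alphabet (wrapping around).
Doing the same to "rfohyzvwsncvxg": "qengxyuvrmbuwf".

qengxyuvrmbuwf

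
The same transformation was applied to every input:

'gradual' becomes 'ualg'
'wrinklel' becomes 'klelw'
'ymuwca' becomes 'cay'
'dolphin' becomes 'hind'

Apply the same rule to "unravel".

The rule is to move the first character to the end, then delete the first 3 characters.
Starting from "unravel": after the first operation, "nravelu"; after the second, "velu".

velu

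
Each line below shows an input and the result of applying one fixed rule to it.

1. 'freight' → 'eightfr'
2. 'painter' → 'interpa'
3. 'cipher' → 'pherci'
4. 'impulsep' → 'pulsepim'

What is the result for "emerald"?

eraldem

What's happening: move the first 2 characters to the end (rotate left by 2).
So "emerald" becomes "eraldem".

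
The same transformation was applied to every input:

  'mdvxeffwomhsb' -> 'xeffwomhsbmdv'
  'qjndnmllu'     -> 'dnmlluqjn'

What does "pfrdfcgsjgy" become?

dfcgsjgypfr

The rule is to move the first 3 characters to the end (rotate left by 3).
"pfrdfcgsjgy" → "dfcgsjgypfr".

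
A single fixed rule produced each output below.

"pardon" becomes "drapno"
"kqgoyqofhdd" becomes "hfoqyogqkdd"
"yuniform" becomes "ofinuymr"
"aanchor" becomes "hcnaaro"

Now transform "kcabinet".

nibackte

The transformation: reverse the string, then move the first 2 characters to the end (rotate left by 2).
Starting from "kcabinet": after the first operation, "teniback"; after the second, "nibackte".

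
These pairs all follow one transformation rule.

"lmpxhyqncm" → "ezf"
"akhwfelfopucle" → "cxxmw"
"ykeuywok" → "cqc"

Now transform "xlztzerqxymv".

What's happening: shift every letter 8 places backward in the alphabet (wrapping around), then keep one character in every 3, starting at position 2 (positions 2nd, 5th, 8th, ...).
On "xlztzerqxymv": the first step gives "pdrlrwjipqen", and the second then gives "drie".
(Check on "lmpxhyqncm": → "dehpzqifue" → "ezf" ✓)

drie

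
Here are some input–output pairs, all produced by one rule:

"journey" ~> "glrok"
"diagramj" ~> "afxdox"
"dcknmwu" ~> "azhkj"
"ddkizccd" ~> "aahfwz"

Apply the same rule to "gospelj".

Looking at the pairs, the operation is to shift every letter 3 places backward in the alphabet (wrapping around), then delete the last 2 characters.
Applying both steps to "gospelj": "dlpmbig", then "dlpmb".

dlpmb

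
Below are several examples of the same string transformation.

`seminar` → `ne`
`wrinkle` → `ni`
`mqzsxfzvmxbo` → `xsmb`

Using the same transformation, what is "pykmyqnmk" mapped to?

The transformation: sort the characters into reverse alphabetical order, then keep one character in every 3, starting at position 3 (positions 3rd, 6th, 9th, ...).
For "pykmyqnmk", step one produces "yyqpnmmkk"; step two turns that into "qmk".
(Check on "wrinkle": → "wrnlkie" → "ni" ✓)

qmk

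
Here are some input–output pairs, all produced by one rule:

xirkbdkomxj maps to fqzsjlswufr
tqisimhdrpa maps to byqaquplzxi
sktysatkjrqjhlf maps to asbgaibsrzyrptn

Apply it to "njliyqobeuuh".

Each output is the input with this applied: shift every letter 8 places forward in the alphabet (wrapping around).
For "njliyqobeuuh" the result is "vrtqgywjmccp".

vrtqgywjmccp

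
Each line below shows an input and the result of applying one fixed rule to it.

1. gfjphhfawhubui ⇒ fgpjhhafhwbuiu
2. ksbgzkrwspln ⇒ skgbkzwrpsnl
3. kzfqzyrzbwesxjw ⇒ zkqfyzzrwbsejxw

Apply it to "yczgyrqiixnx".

cygzryiqxixn

The transformation: swap each adjacent pair of characters (1↔2, 3↔4, ...).
So "yczgyrqiixnx" becomes "cygzryiqxixn".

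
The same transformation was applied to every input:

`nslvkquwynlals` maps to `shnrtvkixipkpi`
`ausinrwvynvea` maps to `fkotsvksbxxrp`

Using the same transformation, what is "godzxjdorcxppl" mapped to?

wugalozummidla

The pattern: move the first 3 characters to the end (rotate left by 3), then shift every letter 3 places backward in the alphabet (wrapping around).
On "godzxjdorcxppl": the first step gives "zxjdorcxpplgod", and the second then gives "wugalozummidla".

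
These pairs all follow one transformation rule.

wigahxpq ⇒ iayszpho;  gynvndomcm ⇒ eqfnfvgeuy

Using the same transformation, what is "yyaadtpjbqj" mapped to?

bqssvlhbtiq

The transformation: swap the first and last characters, then shift every letter 8 places backward in the alphabet (wrapping around).
Starting from "yyaadtpjbqj": after the first operation, "jyaadtpjbqy"; after the second, "bqssvlhbtiq".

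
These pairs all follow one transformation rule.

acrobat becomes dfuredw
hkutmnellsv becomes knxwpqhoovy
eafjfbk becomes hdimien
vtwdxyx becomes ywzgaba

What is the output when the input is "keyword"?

nhbzrug

In each case the input is transformed by: shift every letter 3 places forward in the alphabet (wrapping around).
"keyword" → "nhbzrug".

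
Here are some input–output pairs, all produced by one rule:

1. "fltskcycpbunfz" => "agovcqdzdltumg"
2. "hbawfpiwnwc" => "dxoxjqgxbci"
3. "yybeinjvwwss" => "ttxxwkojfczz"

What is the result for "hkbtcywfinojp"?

Rule — reverse the string, then shift every letter 1 place forward in the alphabet (wrapping around).
Applying that to "hkbtcywfinojp" gives "qkpojgxzducli".

qkpojgxzducli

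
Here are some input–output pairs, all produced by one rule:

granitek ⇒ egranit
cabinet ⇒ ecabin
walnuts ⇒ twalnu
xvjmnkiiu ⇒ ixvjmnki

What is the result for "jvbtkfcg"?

Each output is the input with this applied: delete the last character, then move the last character to the front.
Doing the same to "jvbtkfcg": "cjvbtkf".

cjvbtkf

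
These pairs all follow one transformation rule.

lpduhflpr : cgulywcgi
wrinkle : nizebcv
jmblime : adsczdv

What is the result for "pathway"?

Looking at the pairs, the operation is to shift every letter 9 places backward in the alphabet (wrapping around).
On "pathway" that produces "grkynrp".

grkynrp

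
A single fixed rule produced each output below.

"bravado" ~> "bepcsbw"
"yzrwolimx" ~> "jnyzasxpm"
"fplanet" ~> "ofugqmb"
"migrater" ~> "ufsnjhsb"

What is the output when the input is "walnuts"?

vutxbmo

The transformation: move the last 3 characters to the front (rotate right by 3), then shift every letter 1 place forward in the alphabet (wrapping around).
Working it through for "walnuts": intermediate "utswaln", final "vutxbmo".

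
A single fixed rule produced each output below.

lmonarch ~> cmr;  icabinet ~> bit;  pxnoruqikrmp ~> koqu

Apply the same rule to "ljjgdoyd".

The pattern: sort the characters into alphabetical order, then keep one character in every 3, starting at position 2 (positions 2nd, 5th, 8th, ...).
Starting from "ljjgdoyd": after the first operation, "ddgjjloy"; after the second, "djy".

djy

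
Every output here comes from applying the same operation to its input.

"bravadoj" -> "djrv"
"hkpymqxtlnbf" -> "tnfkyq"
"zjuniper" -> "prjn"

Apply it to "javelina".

Looking at the pairs, the operation is to keep every other character starting from the second (positions 2nd, 4th, 6th, ...), then swap the front and back halves of the string.
So "javelina" becomes "iaae".

iaae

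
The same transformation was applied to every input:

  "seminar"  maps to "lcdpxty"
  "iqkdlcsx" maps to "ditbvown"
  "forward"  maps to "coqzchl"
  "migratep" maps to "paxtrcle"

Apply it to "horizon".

zyszctk

The pattern: move the last 2 characters to the front (rotate right by 2), then shift every letter 11 places forward in the alphabet (wrapping around).
"horizon" → "onhoriz" → "zyszctk".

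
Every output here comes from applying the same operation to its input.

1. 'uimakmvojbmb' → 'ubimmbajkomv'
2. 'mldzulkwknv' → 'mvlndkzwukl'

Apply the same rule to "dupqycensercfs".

The transformation: take characters alternately from the front and the back (1st, last, 2nd, 2nd-last, ...).
Doing the same to "dupqycensercfs": "dsufpcqryecsen".

dsufpcqryecsen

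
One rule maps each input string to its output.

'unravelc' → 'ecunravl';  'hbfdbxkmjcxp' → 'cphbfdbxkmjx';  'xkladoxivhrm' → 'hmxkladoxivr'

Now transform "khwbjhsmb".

Looking at the pairs, the operation is to move the last 2 characters to the front (rotate right by 2), then swap the first and last characters.
For "khwbjhsmb", step one produces "mbkhwbjhs"; step two turns that into "sbkhwbjhm".

sbkhwbjhm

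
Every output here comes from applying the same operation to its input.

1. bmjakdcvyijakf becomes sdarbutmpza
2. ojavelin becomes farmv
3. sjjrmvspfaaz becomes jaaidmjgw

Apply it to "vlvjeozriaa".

The transformation: delete the last 3 characters, then shift every letter 9 places backward in the alphabet (wrapping around).
Starting from "vlvjeozriaa": after the first operation, "vlvjeozr"; after the second, "mcmavfqi".

mcmavfqi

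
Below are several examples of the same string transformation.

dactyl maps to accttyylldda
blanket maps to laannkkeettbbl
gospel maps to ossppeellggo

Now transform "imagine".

What's happening: double every character, then move the first 3 characters to the end (rotate left by 3).
Working it through for "imagine": intermediate "iimmaaggiinnee", final "maaggiinneeiim".

maaggiinneeiim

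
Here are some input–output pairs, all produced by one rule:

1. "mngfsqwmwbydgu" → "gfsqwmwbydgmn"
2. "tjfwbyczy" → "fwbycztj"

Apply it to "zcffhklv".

ffhklzc

The rule is to delete the last character, then move the first 2 characters to the end (rotate left by 2).
Starting from "zcffhklv": after the first operation, "zcffhkl"; after the second, "ffhklzc".
(Check on "mngfsqwmwbydgu": → "mngfsqwmwbydg" → "gfsqwmwbydgmn" ✓)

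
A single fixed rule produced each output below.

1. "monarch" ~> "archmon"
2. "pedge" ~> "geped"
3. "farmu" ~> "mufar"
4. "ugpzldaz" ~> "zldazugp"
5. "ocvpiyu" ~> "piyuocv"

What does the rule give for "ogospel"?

spelogo

What's happening: move the first 3 characters to the end (rotate left by 3).
For "ogospel" the result is "spelogo".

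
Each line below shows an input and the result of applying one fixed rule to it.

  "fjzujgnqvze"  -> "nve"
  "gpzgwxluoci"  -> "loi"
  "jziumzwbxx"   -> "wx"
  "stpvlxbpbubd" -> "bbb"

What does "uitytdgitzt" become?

What's happening: keep every other character starting from the first (positions 1st, 3rd, 5th, ...), then delete the first 3 characters.
"uitytdgitzt" → "gtt".
(Check on "gpzgwxluoci": → "gzwloi" → "loi" ✓)

gtt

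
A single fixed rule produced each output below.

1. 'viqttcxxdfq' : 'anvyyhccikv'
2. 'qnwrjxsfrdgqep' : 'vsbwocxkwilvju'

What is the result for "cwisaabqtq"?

hbnxffgvyv

The pattern: shift every letter 5 places forward in the alphabet (wrapping around).
So "cwisaabqtq" becomes "hbnxffgvyv".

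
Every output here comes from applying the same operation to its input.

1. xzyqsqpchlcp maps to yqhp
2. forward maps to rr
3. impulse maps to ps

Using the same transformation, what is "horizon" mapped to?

ro

Each output is the input with this applied: keep one character in every 3, starting at position 3 (positions 3rd, 6th, 9th, ...).
On "horizon" that produces "ro".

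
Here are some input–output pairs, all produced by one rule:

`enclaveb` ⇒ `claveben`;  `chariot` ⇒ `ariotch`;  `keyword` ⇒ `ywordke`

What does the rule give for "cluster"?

ustercl

The pattern: move the first 2 characters to the end (rotate left by 2).
So "cluster" becomes "ustercl".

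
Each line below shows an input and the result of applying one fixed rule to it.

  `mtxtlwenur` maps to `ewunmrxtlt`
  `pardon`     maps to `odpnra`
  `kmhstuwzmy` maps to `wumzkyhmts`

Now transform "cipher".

The pattern: swap the front and back halves of the string, then swap each adjacent pair of characters (1↔2, 3↔4, ...).
Working it through for "cipher": intermediate "hercip", final "ehcrpi".

ehcrpi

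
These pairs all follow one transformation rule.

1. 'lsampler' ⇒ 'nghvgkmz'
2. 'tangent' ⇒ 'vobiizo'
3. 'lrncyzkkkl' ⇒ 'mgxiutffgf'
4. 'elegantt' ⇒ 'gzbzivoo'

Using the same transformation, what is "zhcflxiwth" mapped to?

What's happening: shift every letter 5 places backward in the alphabet (wrapping around), then swap each adjacent pair of characters (1↔2, 3↔4, ...).
Starting from "zhcflxiwth": after the first operation, "ucxagsdroc"; after the second, "cuaxsgrdco".

cuaxsgrdco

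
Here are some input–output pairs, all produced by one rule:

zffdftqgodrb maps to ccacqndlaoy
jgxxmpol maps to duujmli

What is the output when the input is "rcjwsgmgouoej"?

The rule is to delete the first character, then shift every letter 3 places backward in the alphabet (wrapping around).
Applying that to "rcjwsgmgouoej" gives "zgtpdjdlrlbg".

zgtpdjdlrlbg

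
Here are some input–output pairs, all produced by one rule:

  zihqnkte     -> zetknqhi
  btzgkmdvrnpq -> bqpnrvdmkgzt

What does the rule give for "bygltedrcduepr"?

Rule — reverse the string, then move the last character to the front.
Working it through for "bygltedrcduepr": intermediate "rpeudcrdetlgyb", final "brpeudcrdetlgy".

brpeudcrdetlgy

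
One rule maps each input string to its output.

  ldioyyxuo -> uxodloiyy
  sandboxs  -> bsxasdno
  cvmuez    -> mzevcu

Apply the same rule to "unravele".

Looking at the pairs, the operation is to swap each adjacent pair of characters (1↔2, 3↔4, ...), then move the last 3 characters to the front (rotate right by 3).
Applying both steps to "unravele": "nuarevel", then "velnuare".
(Check on "ldioyyxuo": → "dloiyyuxo" → "uxodloiyy" ✓)

velnuare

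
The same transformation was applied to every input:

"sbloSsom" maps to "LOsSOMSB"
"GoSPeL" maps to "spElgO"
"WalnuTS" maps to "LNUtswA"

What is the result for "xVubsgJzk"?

Rule — flip the case of every letter, then move the first 2 characters to the end (rotate left by 2).
Starting from "xVubsgJzk": after the first operation, "XvUBSGjZK"; after the second, "UBSGjZKXv".

UBSGjZKXv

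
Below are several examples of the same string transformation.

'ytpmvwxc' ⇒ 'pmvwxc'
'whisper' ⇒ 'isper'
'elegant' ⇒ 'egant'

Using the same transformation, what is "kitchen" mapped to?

The pattern: delete the first 2 characters.
So "kitchen" becomes "tchen".

tchen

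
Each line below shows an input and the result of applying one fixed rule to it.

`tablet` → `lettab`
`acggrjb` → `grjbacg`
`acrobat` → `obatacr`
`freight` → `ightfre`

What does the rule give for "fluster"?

sterflu

What's happening: move the first 3 characters to the end (rotate left by 3).
So "fluster" becomes "sterflu".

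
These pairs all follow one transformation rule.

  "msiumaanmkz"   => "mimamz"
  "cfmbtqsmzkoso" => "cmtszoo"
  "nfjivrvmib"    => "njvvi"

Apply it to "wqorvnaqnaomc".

Looking at the pairs, the operation is to keep every other character starting from the first (positions 1st, 3rd, 5th, ...).
Applying that to "wqorvnaqnaomc" gives "wovanoc".

wovanoc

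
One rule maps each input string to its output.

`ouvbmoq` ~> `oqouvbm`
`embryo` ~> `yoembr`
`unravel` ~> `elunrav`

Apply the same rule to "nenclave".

The pattern: move the last 2 characters to the front (rotate right by 2).
"nenclave" → "venencla".

venencla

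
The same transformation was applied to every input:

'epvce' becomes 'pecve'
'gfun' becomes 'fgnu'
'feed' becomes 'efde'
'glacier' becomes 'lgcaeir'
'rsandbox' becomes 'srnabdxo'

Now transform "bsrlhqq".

sblrqhq

The pattern: swap each adjacent pair of characters (1↔2, 3↔4, ...).
So "bsrlhqq" becomes "sblrqhq".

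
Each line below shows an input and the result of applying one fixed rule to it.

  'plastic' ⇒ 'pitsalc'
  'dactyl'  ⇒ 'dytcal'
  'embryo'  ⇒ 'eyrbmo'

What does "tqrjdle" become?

tldjrqe

The transformation: reverse the string, then swap the first and last characters.
For "tqrjdle", step one produces "eldjrqt"; step two turns that into "tldjrqe".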